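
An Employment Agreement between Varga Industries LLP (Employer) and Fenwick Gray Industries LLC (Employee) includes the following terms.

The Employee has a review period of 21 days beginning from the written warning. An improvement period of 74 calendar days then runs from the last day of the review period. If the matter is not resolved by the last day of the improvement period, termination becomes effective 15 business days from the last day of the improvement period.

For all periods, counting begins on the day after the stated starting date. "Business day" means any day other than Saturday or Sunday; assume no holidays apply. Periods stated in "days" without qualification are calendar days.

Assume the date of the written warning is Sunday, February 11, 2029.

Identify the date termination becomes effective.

The last day of the review period: February 11, 2029 + 21 days = March 4, 2029.
Adding 74 calendar days to March 4, 2029 gives May 17, 2029, which is the last day of the improvement period.
From Thursday, May 17, 2029, 15 business days (May 18, May 21, May 22, May 23, …, Jun 5, Jun 6, Jun 7, skipping weekends) brings us to Thursday, June 7, 2029, which is the date termination becomes effective.

June 7, 2029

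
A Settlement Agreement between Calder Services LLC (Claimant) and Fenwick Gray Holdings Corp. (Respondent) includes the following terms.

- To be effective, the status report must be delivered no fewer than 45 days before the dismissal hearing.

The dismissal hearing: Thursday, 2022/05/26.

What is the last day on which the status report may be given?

Counting back 45 calendar days from 2022/05/26 gives 2022/04/11.

2022/04/11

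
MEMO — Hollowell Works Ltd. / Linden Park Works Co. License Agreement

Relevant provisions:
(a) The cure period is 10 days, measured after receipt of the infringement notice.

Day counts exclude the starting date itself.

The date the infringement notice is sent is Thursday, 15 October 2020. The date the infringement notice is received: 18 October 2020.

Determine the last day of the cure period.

28 October 2020

Adding 10 calendar days to 18 October 2020 gives 28 October 2020, which is the last day of the cure period.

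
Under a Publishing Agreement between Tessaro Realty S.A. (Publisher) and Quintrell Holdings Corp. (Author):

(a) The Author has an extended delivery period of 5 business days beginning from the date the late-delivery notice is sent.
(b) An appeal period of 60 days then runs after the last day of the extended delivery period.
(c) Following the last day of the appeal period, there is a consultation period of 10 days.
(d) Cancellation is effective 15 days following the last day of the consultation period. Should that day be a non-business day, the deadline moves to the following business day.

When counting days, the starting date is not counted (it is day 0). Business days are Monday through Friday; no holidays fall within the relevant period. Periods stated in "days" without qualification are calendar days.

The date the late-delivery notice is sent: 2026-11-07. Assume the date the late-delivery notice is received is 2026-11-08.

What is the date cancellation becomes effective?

From Saturday, 2026-11-07, 5 business days (Nov 9, Nov 10, Nov 11, Nov 12, Nov 13, skipping weekends) brings us to Friday, 2026-11-13, which is the last day of the extended delivery period.
The last day of the appeal period: 2026-11-13 + 60 days = 2027-01-12.
The last day of the consultation period: 2027-01-12 + 10 days = 2027-01-22.
Adding 15 calendar days to 2027-01-22 gives 2027-02-06, which is the date cancellation becomes effective. That falls on a Saturday, so it rolls to the next business day, Monday, 2027-02-08.

2027-02-08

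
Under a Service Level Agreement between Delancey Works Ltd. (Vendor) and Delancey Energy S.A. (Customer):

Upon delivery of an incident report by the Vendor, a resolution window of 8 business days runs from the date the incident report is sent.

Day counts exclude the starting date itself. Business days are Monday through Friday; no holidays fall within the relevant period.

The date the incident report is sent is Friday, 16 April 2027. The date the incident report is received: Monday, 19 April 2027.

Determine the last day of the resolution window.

28 April 2027

The last day of the resolution window: counting 8 business days from Friday, 16 April 2027 (Apr 19, Apr 20, Apr 21, Apr 22, Apr 23, Apr 26, Apr 27, Apr 28, skipping weekends) reaches Wednesday, 28 April 2027.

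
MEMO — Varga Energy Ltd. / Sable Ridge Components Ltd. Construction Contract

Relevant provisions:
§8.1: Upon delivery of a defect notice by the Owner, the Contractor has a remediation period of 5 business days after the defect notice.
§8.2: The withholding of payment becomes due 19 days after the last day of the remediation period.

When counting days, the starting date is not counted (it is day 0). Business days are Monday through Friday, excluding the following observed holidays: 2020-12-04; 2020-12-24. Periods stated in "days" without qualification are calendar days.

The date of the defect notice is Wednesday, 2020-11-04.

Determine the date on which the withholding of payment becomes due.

From Wednesday, 2020-11-04, 5 business days (Nov 5, Nov 6, Nov 9, Nov 10, Nov 11, skipping weekends) brings us to Wednesday, 2020-11-11, which is the last day of the remediation period.
The date on which the withholding of payment becomes due: 2020-11-11 + 19 days = 2020-11-30.

2020-11-30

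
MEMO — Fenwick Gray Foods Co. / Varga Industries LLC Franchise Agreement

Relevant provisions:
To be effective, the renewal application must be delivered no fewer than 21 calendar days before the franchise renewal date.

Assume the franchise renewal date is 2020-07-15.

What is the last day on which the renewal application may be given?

2020-07-15 minus 21 days is 2020-06-24.

2020-06-24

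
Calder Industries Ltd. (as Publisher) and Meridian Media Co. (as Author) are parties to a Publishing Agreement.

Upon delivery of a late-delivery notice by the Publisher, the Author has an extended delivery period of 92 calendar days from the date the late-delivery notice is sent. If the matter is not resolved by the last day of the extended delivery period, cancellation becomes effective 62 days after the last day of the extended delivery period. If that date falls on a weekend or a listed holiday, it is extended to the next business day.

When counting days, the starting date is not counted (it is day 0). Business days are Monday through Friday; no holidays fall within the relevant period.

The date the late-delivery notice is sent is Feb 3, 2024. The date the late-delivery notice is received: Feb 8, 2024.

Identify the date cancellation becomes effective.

Jul 8, 2024

The last day of the extended delivery period: Feb 3, 2024 + 92 days = May 5, 2024.
The date cancellation becomes effective: May 5, 2024 + 62 days = Jul 6, 2024. That falls on a Saturday, so it rolls to the next business day, Monday, Jul 8, 2024.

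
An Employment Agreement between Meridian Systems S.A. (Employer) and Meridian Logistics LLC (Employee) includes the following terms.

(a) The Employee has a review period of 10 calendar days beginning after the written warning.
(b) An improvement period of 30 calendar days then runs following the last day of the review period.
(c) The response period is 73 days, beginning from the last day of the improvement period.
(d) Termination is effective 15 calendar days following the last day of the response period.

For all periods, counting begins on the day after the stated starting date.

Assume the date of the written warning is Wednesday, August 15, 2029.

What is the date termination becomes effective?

December 21, 2029

The last day of the review period: 10 calendar days after August 15, 2029 is August 25, 2029.
The last day of the improvement period: August 25, 2029 + 30 days = September 24, 2029.
The last day of the response period: 73 calendar days after September 24, 2029 is December 6, 2029.
The date termination becomes effective: December 6, 2029 + 15 days = December 21, 2029.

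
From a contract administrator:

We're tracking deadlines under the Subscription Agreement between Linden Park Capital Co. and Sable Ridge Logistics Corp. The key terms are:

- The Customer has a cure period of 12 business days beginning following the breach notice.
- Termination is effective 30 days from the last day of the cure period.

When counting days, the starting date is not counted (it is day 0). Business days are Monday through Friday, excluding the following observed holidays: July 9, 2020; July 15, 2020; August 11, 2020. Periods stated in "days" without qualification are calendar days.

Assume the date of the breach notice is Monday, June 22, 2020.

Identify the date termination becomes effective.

The last day of the cure period: 12 business days after Monday, June 22, 2020, skipping weekends — Jun 23, Jun 24, Jun 25, Jun 26, …, Jul 6, Jul 7, Jul 8 — lands on Wednesday, July 8, 2020.
Adding 30 calendar days to July 8, 2020 gives August 7, 2020, which is the date termination becomes effective.

August 7, 2020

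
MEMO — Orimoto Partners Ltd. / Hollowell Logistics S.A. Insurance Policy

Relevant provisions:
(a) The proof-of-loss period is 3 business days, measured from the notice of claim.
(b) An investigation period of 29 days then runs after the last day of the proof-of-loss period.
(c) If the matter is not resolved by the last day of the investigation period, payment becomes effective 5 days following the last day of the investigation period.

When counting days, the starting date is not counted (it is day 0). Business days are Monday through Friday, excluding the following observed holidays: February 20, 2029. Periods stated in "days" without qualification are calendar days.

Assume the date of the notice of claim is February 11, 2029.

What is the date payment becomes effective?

March 20, 2029

From Sunday, February 11, 2029, 3 business days (Feb 12, Feb 13, Feb 14, skipping weekends) brings us to Wednesday, February 14, 2029, which is the last day of the proof-of-loss period.
The last day of the investigation period: February 14, 2029 + 29 days = March 15, 2029.
The date payment becomes effective: March 15, 2029 + 5 days = March 20, 2029.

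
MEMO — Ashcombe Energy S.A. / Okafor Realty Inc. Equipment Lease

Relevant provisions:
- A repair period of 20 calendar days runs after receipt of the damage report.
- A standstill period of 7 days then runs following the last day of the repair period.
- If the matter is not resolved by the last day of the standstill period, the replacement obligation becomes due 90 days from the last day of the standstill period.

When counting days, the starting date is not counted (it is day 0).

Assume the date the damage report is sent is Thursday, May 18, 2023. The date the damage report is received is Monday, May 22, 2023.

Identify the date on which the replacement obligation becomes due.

Adding 20 calendar days to May 22, 2023 gives Jun 11, 2023, which is the last day of the repair period.
The last day of the standstill period: Jun 11, 2023 + 7 days = Jun 18, 2023.
The date on which the replacement obligation becomes due: 90 calendar days after Jun 18, 2023 is Sep 16, 2023.

Sep 16, 2023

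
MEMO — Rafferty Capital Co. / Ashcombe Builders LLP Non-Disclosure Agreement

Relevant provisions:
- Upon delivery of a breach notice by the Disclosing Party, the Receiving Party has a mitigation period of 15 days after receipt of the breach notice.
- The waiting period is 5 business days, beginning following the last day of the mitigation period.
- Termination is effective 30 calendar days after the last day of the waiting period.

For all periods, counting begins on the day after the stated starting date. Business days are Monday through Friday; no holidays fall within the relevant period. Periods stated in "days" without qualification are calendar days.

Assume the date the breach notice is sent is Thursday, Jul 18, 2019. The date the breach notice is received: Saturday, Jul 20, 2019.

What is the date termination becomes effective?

Sep 8, 2019

The last day of the mitigation period: 15 calendar days after Jul 20, 2019 is Aug 4, 2019.
The last day of the waiting period: counting 5 business days from Sunday, Aug 4, 2019 (Aug 5, Aug 6, Aug 7, Aug 8, Aug 9, skipping weekends) reaches Friday, Aug 9, 2019.
Adding 30 calendar days to Aug 9, 2019 gives Sep 8, 2019, which is the date termination becomes effective.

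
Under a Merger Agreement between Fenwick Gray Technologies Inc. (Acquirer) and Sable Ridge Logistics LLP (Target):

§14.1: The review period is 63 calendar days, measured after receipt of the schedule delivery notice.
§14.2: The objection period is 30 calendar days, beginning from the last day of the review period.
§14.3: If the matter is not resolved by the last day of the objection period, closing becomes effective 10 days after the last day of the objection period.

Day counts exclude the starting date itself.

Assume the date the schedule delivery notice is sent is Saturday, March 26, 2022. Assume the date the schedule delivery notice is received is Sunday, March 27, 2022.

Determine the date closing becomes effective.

July 8, 2022

The last day of the review period: March 27, 2022 + 63 days = May 29, 2022.
Adding 30 calendar days to May 29, 2022 gives June 28, 2022, which is the last day of the objection period.
The date closing becomes effective: June 28, 2022 + 10 days = July 8, 2022.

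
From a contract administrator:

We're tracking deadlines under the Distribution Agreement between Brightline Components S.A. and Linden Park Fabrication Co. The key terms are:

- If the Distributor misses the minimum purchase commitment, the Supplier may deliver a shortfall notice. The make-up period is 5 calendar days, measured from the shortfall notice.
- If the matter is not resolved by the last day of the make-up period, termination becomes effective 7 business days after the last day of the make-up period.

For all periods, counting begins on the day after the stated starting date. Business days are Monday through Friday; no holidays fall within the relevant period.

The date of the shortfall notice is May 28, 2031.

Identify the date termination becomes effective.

The last day of the make-up period: 5 calendar days after May 28, 2031 is Jun 2, 2031.
From Monday, Jun 2, 2031, 7 business days (Jun 3, Jun 4, Jun 5, Jun 6, Jun 9, Jun 10, Jun 11, skipping weekends) brings us to Wednesday, Jun 11, 2031, which is the date termination becomes effective.

Jun 11, 2031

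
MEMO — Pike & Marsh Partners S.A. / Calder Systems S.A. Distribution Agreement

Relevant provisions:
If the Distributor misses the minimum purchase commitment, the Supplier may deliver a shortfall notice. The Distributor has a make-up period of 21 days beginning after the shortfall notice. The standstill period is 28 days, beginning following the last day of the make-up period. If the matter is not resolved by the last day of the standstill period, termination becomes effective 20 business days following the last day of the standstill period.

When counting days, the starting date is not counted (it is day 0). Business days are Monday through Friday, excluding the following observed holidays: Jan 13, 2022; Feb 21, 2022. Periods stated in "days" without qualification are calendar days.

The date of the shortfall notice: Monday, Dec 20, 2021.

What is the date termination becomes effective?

Mar 8, 2022

The last day of the make-up period: 21 calendar days after Dec 20, 2021 is Jan 10, 2022.
The last day of the standstill period: Jan 10, 2022 + 28 days = Feb 7, 2022.
The date termination becomes effective: counting 20 business days from Monday, Feb 7, 2022 (Feb 8, Feb 9, Feb 10, Feb 11, …, Mar 4, Mar 7, Mar 8, skipping weekends and the listed holiday on Feb 21) reaches Tuesday, Mar 8, 2022.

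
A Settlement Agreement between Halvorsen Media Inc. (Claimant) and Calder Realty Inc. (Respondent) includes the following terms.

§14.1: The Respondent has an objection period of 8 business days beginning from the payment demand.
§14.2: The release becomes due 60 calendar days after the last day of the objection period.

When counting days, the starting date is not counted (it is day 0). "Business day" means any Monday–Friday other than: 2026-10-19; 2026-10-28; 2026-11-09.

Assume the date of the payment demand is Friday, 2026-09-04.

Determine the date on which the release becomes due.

2026-11-15

The last day of the objection period: counting 8 business days from Friday, 2026-09-04 (Sep 7, Sep 8, Sep 9, Sep 10, Sep 11, Sep 14, Sep 15, Sep 16, skipping weekends) reaches Wednesday, 2026-09-16.
The date on which the release becomes due: 60 calendar days after 2026-09-16 is 2026-11-15.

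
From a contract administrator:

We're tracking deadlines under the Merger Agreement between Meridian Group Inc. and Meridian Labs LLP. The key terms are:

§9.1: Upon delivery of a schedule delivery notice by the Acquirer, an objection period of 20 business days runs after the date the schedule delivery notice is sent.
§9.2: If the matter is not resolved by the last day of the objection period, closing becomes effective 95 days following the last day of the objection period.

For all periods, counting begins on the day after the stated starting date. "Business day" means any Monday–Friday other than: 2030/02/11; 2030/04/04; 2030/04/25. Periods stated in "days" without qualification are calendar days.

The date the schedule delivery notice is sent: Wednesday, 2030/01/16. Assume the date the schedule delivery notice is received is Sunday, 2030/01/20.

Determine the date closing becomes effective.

2030/05/20

From Wednesday, 2030/01/16, 20 business days (Jan 17, Jan 18, Jan 21, Jan 22, …, Feb 12, Feb 13, Feb 14, skipping weekends and the listed holiday on Feb 11) brings us to Thursday, 2030/02/14, which is the last day of the objection period.
Adding 95 calendar days to 2030/02/14 gives 2030/05/20, which is the date closing becomes effective.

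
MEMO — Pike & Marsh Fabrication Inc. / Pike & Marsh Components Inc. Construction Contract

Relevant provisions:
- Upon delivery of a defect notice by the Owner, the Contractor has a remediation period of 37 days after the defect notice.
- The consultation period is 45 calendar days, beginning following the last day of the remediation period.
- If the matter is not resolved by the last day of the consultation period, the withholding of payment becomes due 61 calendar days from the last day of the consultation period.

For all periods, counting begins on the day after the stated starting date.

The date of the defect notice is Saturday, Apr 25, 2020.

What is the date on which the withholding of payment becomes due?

Sep 15, 2020

The last day of the remediation period: Apr 25, 2020 + 37 days = Jun 1, 2020.
The last day of the consultation period: Jun 1, 2020 + 45 days = Jul 16, 2020.
The date on which the withholding of payment becomes due: Jul 16, 2020 + 61 days = Sep 15, 2020.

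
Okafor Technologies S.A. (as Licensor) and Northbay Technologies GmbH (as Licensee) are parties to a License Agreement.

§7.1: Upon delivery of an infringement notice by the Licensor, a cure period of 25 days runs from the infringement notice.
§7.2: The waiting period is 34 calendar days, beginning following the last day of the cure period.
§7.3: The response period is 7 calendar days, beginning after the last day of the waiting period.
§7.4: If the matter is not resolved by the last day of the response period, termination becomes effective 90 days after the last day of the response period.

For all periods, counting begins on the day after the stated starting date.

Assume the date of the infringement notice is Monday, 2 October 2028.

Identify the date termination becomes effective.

7 March 2029

The last day of the cure period: 2 October 2028 + 25 days = 27 October 2028.
The last day of the waiting period: 34 calendar days after 27 October 2028 is 30 November 2028.
The last day of the response period: 30 November 2028 + 7 days = 7 December 2028.
The date termination becomes effective: 7 December 2028 + 90 days = 7 March 2029.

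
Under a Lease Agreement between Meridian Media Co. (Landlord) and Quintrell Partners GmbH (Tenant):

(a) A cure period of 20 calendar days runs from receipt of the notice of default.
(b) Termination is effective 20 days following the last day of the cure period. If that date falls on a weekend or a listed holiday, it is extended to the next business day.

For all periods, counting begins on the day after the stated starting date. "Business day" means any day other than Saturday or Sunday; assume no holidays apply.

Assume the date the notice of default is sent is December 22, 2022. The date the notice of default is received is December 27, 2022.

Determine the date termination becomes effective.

Adding 20 calendar days to December 27, 2022 gives January 16, 2023, which is the last day of the cure period.
The date termination becomes effective: 20 calendar days after January 16, 2023 is February 5, 2023. That falls on a Sunday, so it rolls to the next business day, Monday, February 6, 2023.

February 6, 2023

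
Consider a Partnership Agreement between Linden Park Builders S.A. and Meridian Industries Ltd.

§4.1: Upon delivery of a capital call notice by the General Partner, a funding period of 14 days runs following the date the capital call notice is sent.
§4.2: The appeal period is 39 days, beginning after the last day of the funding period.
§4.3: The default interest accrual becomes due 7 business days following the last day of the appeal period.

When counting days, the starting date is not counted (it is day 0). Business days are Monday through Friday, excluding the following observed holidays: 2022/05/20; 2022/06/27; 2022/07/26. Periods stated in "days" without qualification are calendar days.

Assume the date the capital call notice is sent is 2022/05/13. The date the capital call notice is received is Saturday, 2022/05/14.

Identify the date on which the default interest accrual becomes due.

Adding 14 calendar days to 2022/05/13 gives 2022/05/27, which is the last day of the funding period.
The last day of the appeal period: 39 calendar days after 2022/05/27 is 2022/07/05.
The date on which the default interest accrual becomes due: 7 business days after Tuesday, 2022/07/05, skipping weekends — Jul 6, Jul 7, Jul 8, Jul 11, Jul 12, Jul 13, Jul 14 — lands on Thursday, 2022/07/14.

2022/07/14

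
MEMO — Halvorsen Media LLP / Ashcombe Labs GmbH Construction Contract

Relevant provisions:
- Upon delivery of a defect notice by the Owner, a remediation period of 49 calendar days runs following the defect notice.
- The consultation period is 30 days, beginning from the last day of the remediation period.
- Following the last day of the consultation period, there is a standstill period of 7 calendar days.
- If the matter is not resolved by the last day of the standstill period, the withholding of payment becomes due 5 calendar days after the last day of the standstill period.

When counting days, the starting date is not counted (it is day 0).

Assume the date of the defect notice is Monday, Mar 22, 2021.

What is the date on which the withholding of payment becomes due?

Jun 21, 2021

Adding 49 calendar days to Mar 22, 2021 gives May 10, 2021, which is the last day of the remediation period.
The last day of the consultation period: 30 calendar days after May 10, 2021 is Jun 9, 2021.
Adding 7 calendar days to Jun 9, 2021 gives Jun 16, 2021, which is the last day of the standstill period.
The date on which the withholding of payment becomes due: Jun 16, 2021 + 5 days = Jun 21, 2021.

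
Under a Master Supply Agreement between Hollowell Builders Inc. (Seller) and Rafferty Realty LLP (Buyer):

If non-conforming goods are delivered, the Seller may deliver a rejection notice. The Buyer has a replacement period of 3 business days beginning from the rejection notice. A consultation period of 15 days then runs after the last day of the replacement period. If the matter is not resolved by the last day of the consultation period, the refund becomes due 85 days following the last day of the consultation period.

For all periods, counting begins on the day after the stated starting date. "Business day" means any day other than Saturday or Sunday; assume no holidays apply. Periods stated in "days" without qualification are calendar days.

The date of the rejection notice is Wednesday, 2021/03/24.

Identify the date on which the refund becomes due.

2021/07/07

The last day of the replacement period: 3 business days after Wednesday, 2021/03/24, skipping weekends — Mar 25, Mar 26, Mar 29 — lands on Monday, 2021/03/29.
The last day of the consultation period: 15 calendar days after 2021/03/29 is 2021/04/13.
The date on which the refund becomes due: 85 calendar days after 2021/04/13 is 2021/07/07.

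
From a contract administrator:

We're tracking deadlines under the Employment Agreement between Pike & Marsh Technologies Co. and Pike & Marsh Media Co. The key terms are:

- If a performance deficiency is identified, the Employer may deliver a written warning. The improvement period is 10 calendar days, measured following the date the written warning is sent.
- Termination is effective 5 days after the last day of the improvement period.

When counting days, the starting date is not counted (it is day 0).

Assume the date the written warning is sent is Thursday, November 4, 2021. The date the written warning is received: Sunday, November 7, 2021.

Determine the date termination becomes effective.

November 19, 2021

Adding 10 calendar days to November 4, 2021 gives November 14, 2021, which is the last day of the improvement period.
The date termination becomes effective: November 14, 2021 + 5 days = November 19, 2021.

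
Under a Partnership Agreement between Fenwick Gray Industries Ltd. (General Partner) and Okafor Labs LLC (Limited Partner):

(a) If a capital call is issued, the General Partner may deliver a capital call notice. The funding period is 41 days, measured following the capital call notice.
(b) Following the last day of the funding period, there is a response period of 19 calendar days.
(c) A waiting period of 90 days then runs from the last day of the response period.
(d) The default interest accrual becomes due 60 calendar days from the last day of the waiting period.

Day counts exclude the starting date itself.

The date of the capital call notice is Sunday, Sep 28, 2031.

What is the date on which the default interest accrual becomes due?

The last day of the funding period: Sep 28, 2031 + 41 days = Nov 8, 2031.
The last day of the response period: 19 calendar days after Nov 8, 2031 is Nov 27, 2031.
The last day of the waiting period: Nov 27, 2031 + 90 days = Feb 25, 2032.
The date on which the default interest accrual becomes due: Feb 25, 2032 + 60 days = Apr 25, 2032.

Apr 25, 2032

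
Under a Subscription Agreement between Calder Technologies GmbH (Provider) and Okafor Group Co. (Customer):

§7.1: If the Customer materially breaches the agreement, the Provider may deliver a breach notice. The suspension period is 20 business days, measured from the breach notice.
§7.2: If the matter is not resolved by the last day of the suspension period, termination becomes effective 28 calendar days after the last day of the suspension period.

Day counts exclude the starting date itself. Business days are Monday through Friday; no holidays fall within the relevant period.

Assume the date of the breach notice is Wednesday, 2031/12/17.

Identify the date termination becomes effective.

The last day of the suspension period: counting 20 business days from Wednesday, 2031/12/17 (Dec 18, Dec 19, Dec 22, Dec 23, …, Jan 12, Jan 13, Jan 14, skipping weekends) reaches Wednesday, 2032/01/14.
Adding 28 calendar days to 2032/01/14 gives 2032/02/11, which is the date termination becomes effective.

2032/02/11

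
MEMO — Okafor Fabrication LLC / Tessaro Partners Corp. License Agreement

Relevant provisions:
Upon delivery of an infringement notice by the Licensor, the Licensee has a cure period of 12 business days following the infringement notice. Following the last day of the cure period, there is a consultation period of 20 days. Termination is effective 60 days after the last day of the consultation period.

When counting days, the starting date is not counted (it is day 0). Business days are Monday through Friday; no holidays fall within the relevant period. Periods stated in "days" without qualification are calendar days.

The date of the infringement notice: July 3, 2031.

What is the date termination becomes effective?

October 9, 2031

The last day of the cure period: counting 12 business days from Thursday, July 3, 2031 (Jul 4, Jul 7, Jul 8, Jul 9, …, Jul 17, Jul 18, Jul 21, skipping weekends) reaches Monday, July 21, 2031.
Adding 20 calendar days to July 21, 2031 gives August 10, 2031, which is the last day of the consultation period.
Adding 60 calendar days to August 10, 2031 gives October 9, 2031, which is the date termination becomes effective.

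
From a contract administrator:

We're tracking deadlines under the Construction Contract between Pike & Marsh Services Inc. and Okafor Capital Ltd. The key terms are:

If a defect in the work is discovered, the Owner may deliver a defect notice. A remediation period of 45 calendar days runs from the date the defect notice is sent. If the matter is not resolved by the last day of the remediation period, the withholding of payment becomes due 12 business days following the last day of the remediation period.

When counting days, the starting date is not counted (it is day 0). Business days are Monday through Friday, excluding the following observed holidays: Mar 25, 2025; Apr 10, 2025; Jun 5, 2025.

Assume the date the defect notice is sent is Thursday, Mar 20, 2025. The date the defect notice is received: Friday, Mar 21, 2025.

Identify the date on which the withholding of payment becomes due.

May 20, 2025

The last day of the remediation period: 45 calendar days after Mar 20, 2025 is May 4, 2025.
The date on which the withholding of payment becomes due: 12 business days after Sunday, May 4, 2025, skipping weekends — May 5, May 6, May 7, May 8, …, May 16, May 19, May 20 — lands on Tuesday, May 20, 2025.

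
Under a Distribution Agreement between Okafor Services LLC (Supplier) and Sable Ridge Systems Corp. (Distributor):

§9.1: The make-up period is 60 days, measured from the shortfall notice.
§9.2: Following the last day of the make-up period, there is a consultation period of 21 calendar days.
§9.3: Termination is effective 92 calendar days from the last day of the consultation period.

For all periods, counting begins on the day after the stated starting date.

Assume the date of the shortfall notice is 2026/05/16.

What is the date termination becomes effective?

2026/11/05

The last day of the make-up period: 60 calendar days after 2026/05/16 is 2026/07/15.
The last day of the consultation period: 2026/07/15 + 21 days = 2026/08/05.
The date termination becomes effective: 92 calendar days after 2026/08/05 is 2026/11/05.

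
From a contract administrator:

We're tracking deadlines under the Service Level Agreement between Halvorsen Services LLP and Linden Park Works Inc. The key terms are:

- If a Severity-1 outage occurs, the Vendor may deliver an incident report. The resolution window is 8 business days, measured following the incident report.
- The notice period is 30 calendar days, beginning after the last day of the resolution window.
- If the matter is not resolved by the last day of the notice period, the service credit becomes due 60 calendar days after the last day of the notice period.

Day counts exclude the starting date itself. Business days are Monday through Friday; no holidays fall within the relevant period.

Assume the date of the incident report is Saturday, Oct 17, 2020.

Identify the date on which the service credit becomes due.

From Saturday, Oct 17, 2020, 8 business days (Oct 19, Oct 20, Oct 21, Oct 22, Oct 23, Oct 26, Oct 27, Oct 28, skipping weekends) brings us to Wednesday, Oct 28, 2020, which is the last day of the resolution window.
The last day of the notice period: Oct 28, 2020 + 30 days = Nov 27, 2020.
The date on which the service credit becomes due: 60 calendar days after Nov 27, 2020 is Jan 26, 2021.

Jan 26, 2021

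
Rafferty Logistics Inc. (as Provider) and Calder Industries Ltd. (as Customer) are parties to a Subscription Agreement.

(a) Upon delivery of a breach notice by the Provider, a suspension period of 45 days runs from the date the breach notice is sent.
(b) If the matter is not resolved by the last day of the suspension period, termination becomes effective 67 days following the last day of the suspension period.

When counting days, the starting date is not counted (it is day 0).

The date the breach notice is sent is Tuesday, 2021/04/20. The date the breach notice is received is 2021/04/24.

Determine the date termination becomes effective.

2021/08/10

The last day of the suspension period: 45 calendar days after 2021/04/20 is 2021/06/04.
The date termination becomes effective: 67 calendar days after 2021/06/04 is 2021/08/10.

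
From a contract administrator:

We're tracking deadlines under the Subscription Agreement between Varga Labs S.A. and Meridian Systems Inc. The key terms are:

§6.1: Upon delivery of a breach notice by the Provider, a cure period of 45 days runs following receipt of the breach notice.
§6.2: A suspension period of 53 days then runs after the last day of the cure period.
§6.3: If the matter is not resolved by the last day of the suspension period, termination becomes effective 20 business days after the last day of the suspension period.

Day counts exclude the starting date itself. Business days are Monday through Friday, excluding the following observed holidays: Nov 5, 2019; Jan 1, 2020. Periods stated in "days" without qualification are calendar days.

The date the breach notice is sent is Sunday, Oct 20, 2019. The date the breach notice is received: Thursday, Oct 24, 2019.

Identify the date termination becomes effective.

Adding 45 calendar days to Oct 24, 2019 gives Dec 8, 2019, which is the last day of the cure period.
Adding 53 calendar days to Dec 8, 2019 gives Jan 30, 2020, which is the last day of the suspension period.
The date termination becomes effective: counting 20 business days from Thursday, Jan 30, 2020 (Jan 31, Feb 3, Feb 4, Feb 5, …, Feb 25, Feb 26, Feb 27, skipping weekends) reaches Thursday, Feb 27, 2020.

Feb 27, 2020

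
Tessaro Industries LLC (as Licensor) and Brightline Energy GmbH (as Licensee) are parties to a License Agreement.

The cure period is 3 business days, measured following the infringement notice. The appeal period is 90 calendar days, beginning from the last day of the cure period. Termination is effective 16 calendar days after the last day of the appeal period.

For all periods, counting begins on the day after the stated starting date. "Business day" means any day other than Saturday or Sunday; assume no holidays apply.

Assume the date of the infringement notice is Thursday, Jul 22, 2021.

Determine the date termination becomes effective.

Nov 10, 2021

The last day of the cure period: 3 business days after Thursday, Jul 22, 2021, skipping weekends — Jul 23, Jul 26, Jul 27 — lands on Tuesday, Jul 27, 2021.
The last day of the appeal period: Jul 27, 2021 + 90 days = Oct 25, 2021.
The date termination becomes effective: Oct 25, 2021 + 16 days = Nov 10, 2021.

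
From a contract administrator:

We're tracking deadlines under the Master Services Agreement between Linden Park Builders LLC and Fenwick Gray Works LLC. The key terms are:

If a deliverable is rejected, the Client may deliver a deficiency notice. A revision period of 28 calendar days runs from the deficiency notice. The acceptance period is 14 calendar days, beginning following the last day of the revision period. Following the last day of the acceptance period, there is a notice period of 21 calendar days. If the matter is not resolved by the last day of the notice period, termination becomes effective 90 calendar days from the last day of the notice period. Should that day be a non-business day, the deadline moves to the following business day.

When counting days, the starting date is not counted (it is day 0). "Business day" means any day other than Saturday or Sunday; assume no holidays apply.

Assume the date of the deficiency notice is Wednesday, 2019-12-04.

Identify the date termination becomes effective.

The last day of the revision period: 2019-12-04 + 28 days = 2020-01-01.
Adding 14 calendar days to 2020-01-01 gives 2020-01-15, which is the last day of the acceptance period.
The last day of the notice period: 2020-01-15 + 21 days = 2020-02-05.
The date termination becomes effective: 90 calendar days after 2020-02-05 is 2020-05-05. 2020-05-05 is a Tuesday, so no roll-forward applies.

2020-05-05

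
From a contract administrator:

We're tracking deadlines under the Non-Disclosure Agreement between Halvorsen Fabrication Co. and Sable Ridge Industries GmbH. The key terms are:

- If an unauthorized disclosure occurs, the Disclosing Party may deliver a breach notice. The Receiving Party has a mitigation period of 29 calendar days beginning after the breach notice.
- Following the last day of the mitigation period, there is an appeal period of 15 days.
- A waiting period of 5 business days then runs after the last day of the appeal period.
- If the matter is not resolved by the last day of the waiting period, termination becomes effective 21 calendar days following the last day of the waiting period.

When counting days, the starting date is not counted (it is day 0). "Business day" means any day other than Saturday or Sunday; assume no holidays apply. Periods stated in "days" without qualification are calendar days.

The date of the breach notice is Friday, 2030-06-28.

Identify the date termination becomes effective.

The last day of the mitigation period: 2030-06-28 + 29 days = 2030-07-27.
Adding 15 calendar days to 2030-07-27 gives 2030-08-11, which is the last day of the appeal period.
The last day of the waiting period: 5 business days after Sunday, 2030-08-11, skipping weekends — Aug 12, Aug 13, Aug 14, Aug 15, Aug 16 — lands on Friday, 2030-08-16.
The date termination becomes effective: 21 calendar days after 2030-08-16 is 2030-09-06.

2030-09-06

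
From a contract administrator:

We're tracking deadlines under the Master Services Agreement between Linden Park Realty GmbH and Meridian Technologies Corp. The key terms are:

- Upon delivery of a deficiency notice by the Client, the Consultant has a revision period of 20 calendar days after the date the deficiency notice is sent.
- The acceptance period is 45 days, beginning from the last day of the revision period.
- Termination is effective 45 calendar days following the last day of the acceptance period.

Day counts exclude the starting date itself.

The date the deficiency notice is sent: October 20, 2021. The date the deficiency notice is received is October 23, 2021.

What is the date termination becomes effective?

February 7, 2022

The last day of the revision period: October 20, 2021 + 20 days = November 9, 2021.
Adding 45 calendar days to November 9, 2021 gives December 24, 2021, which is the last day of the acceptance period.
Adding 45 calendar days to December 24, 2021 gives February 7, 2022, which is the date termination becomes effective.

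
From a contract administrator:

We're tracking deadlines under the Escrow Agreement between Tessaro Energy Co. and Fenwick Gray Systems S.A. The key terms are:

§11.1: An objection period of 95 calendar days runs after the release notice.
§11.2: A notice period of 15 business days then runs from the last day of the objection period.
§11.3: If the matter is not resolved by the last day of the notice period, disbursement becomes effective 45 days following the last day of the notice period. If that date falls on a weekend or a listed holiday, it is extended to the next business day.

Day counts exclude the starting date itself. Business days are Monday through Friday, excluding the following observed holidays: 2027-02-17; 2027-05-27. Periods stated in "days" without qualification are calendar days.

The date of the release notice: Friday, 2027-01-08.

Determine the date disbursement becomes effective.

2027-06-18

The last day of the objection period: 2027-01-08 + 95 days = 2027-04-13.
From Tuesday, 2027-04-13, 15 business days (Apr 14, Apr 15, Apr 16, Apr 19, …, Apr 30, May 3, May 4, skipping weekends) brings us to Tuesday, 2027-05-04, which is the last day of the notice period.
The date disbursement becomes effective: 45 calendar days after 2027-05-04 is 2027-06-18. 2027-06-18 is a Friday and is not a listed holiday, so no roll-forward applies.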